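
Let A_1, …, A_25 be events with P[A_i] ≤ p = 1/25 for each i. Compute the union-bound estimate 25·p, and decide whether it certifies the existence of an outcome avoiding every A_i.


Union bound: P[∪_{i=1}^{25} A_i] ≤ Σ_i P[A_i] ≤ 25·p = 25·(1/25) = 1.
Numerically: 1 ≈ 1.00000.
Is 1 < 1? NO.
Since the bound 1 is ≥ 1, the union bound is uninformative here; it does NOT by itself certify existence.

25·p = 1 ≈ 1.00000; existence NOT certified by the union bound.


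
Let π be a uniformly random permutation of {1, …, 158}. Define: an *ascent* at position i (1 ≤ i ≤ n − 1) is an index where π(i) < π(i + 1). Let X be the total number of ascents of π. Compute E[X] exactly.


Write X = Σ X_I over i = 1, …, 157, with X_I the indicator of one ascent.
There are 157 indicators.
For each fixed i, the pair (π(i), π(i+1)) is a uniformly random ordered pair of distinct values from {1, …, 158}; by symmetry P[π(i) < π(i+1)] = 1/2.
By linearity: E[X] = 157 · (1/2) = (158 − 1) · (1/2) = 157/2 ≈ 78.500.

E[X] = 157/2 = 78.500.


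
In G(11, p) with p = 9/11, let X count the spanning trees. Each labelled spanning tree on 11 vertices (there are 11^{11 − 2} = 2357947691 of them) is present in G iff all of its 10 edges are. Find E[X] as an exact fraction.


K_11 has 11^{11 − 2} = 2357947691 labelled spanning trees.
For each such spanning tree H, let X_H = 1 if all 10 edges of H are present in G. Then P[X_H = 1] = p^{10} = (9/11)^{10} = 3486784401/25937424601.
Summing the indicators: E[X] = Σ_H E[X_H] = 2357947691 · p^{10} = 2357947691 · 3486784401/25937424601 = 3486784401/11.
Numerically: E[X] ≈ 3.1698e+08.

E[X] = 2357947691 · (9/11)^{10} = 3486784401/11 ≈ 3.1698e+08.


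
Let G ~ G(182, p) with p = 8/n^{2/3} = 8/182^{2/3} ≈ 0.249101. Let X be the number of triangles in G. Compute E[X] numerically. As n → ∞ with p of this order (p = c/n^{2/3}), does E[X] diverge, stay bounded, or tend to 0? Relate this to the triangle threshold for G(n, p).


Number of potential triangles: C(182, 3) = 988260.
Each occurs with probability p³ ≈ (0.249101)³ ≈ 1.54570704e-02.
By linearity: E[X] = C(182, 3)·p³ ≈ 988260 · 1.54570704e-02 ≈ 15275.604396.
Since α = 2/3 < 1, p = c/n^{2/3} ≫ 1/n is above the triangle threshold p ~ 1/n. Asymptotically E[X] ~ (c³/6)·n^{3(1−α)} = (8³/6)·n^{1} → ∞; triangles are abundant w.h.p.

E[X] ≈ 15275.604396; in regime p = Θ(1/n^{2/3}) E[X] diverges (above the triangle threshold p ~ 1/n).


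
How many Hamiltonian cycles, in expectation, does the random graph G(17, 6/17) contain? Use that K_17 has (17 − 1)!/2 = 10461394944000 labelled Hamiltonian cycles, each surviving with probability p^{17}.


K_17 has (17 − 1)!/2 = 10461394944000 labelled Hamiltonian cycles.
For each such Hamiltonian cycle H, let X_H = 1 if all 17 edges of H are present in G. Then P[X_H = 1] = p^{17} = (6/17)^{17} = 16926659444736/827240261886336764177.
By linearity of expectation: E[X] = Σ_H E[X_H] = 10461394944000 · p^{17} = 10461394944000 · 16926659444736/827240261886336764177 = 177076469533971037814784000/827240261886336764177.
Numerically: E[X] ≈ 2.141e+05.

E[X] = 10461394944000 · (6/17)^{17} = 177076469533971037814784000/827240261886336764177 ≈ 2.141e+05.


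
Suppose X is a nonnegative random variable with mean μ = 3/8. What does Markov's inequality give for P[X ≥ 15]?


μ = E[X] = 3/8, a = 15.
Markov: P[X ≥ 15] ≤ μ/a = (3/8)/15 = 1/40.
Numerically: ≈ 0.02500.
(Since a = 15 > μ = 0.37500, the bound 1/40 is < 1 and informative.)

P[X ≥ 15] ≤ 1/40 ≈ 0.02500.


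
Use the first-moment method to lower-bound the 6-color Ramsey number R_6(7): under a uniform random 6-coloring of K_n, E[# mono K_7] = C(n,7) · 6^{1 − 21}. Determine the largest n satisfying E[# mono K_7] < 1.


We need C(n, 7) · 6^{1 − 21} < 1, i.e. C(n, 7) < 6^{21 − 1} = 3656158440062976.
Check values of n near the boundary:
  n = 564: C(564, 7) = 3469685994423792; 3469685994423792 < 3656158440062976? YES
  n = 565: C(565, 7) = 3513212521235560; 3513212521235560 < 3656158440062976? YES
  n = 566: C(566, 7) = 3557206237959440; 3557206237959440 < 3656158440062976? YES
  n = 567: C(567, 7) = 3601671315933933; 3601671315933933 < 3656158440062976? YES
  n = 568: C(568, 7) = 3646611956239704; 3646611956239704 < 3656158440062976? YES
  n = 569: C(569, 7) = 3692032389858348; 3692032389858348 < 3656158440062976? NO
The largest n with C(n, 7) < 3656158440062976 is n = 568 (where E[X] = 16882462760369/16926659444736 ≈ 0.9974). Hence R_6(7) > 568, i.e. R_6(7) ≥ 569.

Largest n = 568; hence R_6(7) > 568.


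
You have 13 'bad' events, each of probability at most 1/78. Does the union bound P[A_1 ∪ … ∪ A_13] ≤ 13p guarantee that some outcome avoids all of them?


Union bound: P[∪_{i=1}^{13} A_i] ≤ Σ_i P[A_i] ≤ 13·p = 13·(1/78) = 1/6.
Numerically: 1/6 ≈ 0.167.
Is 1/6 < 1? YES.
Since P[∪ A_i] ≤ 1/6 < 1, the complement has P[∩ A_i^c] ≥ 1 − 1/6 = 5/6 > 0, so some outcome avoids every A_i.

13·p = 1/6 ≈ 0.167; existence CERTIFIED by the union bound.


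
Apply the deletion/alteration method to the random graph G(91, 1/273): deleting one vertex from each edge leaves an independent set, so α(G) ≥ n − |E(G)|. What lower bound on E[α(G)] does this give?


E[|E(G)|] = C(91, 2)·p = 4095 · (1/273) = 15.
E[α(G)] ≥ n − E[|E(G)|] = 91 − 15 = 76.
Numerically: ≈ 76.000000.
(This is only a lower bound; the true E[α(G)] may be larger.)

E[α(G)] ≥ 76 ≈ 76.000000.


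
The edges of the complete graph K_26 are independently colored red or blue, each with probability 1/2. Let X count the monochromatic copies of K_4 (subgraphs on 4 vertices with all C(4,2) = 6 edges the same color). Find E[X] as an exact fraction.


Let X = Σ_S X_S over the C(26, 4) = 14950 subsets S of size 4, where X_S = 1 if the K_4 on S is monochromatic.
For a fixed S, the K_4 on S has C(4, 2) = 6 edges. P[all 6 edges red] = (1/2)^6, and likewise for blue, so P[monochromatic] = 2·(1/2)^6 = 2^{1 − 6} = 1/32.
By linearity: E[X] = C(26, 4) · 2^{1 − 6} = 14950 · 1/32 = 7475/16.
Numerically: E[X] ≈ 467.188.

E[X] = C(26,4)·2^(1−C(4,2)) = 7475/16 ≈ 467.188.


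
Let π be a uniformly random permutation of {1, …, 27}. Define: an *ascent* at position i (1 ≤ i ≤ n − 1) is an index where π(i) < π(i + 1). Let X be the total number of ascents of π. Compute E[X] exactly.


Write X = Σ X_I over i = 1, …, 26, with X_I the indicator of one ascent.
There are 26 indicators.
For each fixed i, the pair (π(i), π(i+1)) is a uniformly random ordered pair of distinct values from {1, …, 27}; by symmetry P[π(i) < π(i+1)] = 1/2.
By linearity: E[X] = 26 · (1/2) = (27 − 1) · (1/2) = 13 ≈ 13.000.

E[X] = 13 = 13.000.


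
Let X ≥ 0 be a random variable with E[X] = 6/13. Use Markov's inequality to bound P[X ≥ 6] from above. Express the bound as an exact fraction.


μ = E[X] = 6/13, a = 6.
Markov: P[X ≥ 6] ≤ μ/a = (6/13)/6 = 1/13.
Numerically: ≈ 0.076923.
(Since a = 6 > μ = 0.461538, the bound 1/13 is < 1 and informative.)

P[X ≥ 6] ≤ 1/13 ≈ 0.076923.


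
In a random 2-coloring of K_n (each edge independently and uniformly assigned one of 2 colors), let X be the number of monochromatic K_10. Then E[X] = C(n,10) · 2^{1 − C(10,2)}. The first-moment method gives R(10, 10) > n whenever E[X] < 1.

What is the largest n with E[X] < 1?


We need C(n, 10) · 2^{1 − 45} < 1, i.e. C(n, 10) < 2^{45 − 1} = 17592186044416.
Check values of n near the boundary:
  n = 95: C(95, 10) = 10104934117421; 10104934117421 < 17592186044416? YES
  n = 96: C(96, 10) = 11279926456656; 11279926456656 < 17592186044416? YES
  n = 97: C(97, 10) = 12576469727536; 12576469727536 < 17592186044416? YES
  n = 98: C(98, 10) = 14005614014756; 14005614014756 < 17592186044416? YES
  n = 99: C(99, 10) = 15579278510796; 15579278510796 < 17592186044416? YES
  n = 100: C(100, 10) = 17310309456440; 17310309456440 < 17592186044416? YES
  n = 101: C(101, 10) = 19212541264840; 19212541264840 < 17592186044416? NO
  n = 102: C(102, 10) = 21300860967540; 21300860967540 < 17592186044416? NO
  n = 103: C(103, 10) = 23591276125340; 23591276125340 < 17592186044416? NO
The largest n with C(n, 10) < 17592186044416 is n = 100 (where E[X] = 2163788682055/2199023255552 ≈ 0.984). Hence R(10, 10) > 100, i.e. R(10, 10) ≥ 101.

Largest n = 100; hence R(10, 10) > 100.


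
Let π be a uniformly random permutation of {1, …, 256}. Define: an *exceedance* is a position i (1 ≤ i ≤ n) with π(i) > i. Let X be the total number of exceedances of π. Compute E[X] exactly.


Write X = Σ_{i=1}^{256} X_i, where X_i = 1_{π(i) > i}.
For each fixed i, π(i) is uniform over {1, …, 256} (marginal of a uniform permutation), so P[π(i) > i] = (n − i)/n. Summing: Σ_{i=1}^{256} (n − i)/n = (0 + 1 + … + 255)/256 = 256(256 − 1)/(2·256) = (256 − 1)/2.
Hence E[X] = Σ_{i=1}^{256} (256 − i)/256 = 255/2 ≈ 127.5000.

E[X] = 255/2 = 127.5000.


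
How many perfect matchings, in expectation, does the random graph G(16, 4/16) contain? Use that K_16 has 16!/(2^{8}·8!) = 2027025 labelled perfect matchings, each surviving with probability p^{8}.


K_16 has 16!/(2^{8}·8!) = 2027025 labelled perfect matchings.
For each such perfect matching H, let X_H = 1 if all 8 edges of H are present in G. Then P[X_H = 1] = p^{8} = (1/4)^{8} = 1/65536.
By linearity: E[X] = Σ_H E[X_H] = 2027025 · p^{8} = 2027025 · 1/65536 = 2027025/65536.
Numerically: E[X] ≈ 30.93.

E[X] = 2027025 · (1/4)^{8} = 2027025/65536 ≈ 30.93.


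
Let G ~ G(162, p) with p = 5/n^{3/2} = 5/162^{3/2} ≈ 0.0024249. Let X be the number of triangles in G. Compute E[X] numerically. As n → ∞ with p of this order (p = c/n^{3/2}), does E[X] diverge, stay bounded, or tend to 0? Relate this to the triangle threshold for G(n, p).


Number of potential triangles: C(162, 3) = 695520.
Each occurs with probability p³ ≈ (0.0024249)³ ≈ 1.4259111e-08.
By linearity: E[X] = C(162, 3)·p³ ≈ 695520 · 1.4259111e-08 ≈ 0.00992.
Since α = 3/2 > 1, p = c/n^{3/2} = o(1/n) is below the triangle threshold p ~ 1/n. Asymptotically E[X] ~ (c³/6)·n^{3(1−α)} = (5³/6)·n^{-1.5} → 0, so by Markov's inequality G has no triangles w.h.p.

E[X] ≈ 0.00992; in regime p = Θ(1/n^{3/2}) E[X] tends to 0 (below the triangle threshold p ~ 1/n).


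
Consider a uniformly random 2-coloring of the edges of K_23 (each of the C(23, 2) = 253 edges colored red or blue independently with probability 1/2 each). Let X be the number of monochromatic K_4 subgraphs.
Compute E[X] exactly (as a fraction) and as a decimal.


Let X = Σ_S X_S over the C(23, 4) = 8855 subsets S of size 4, where X_S = 1 if the K_4 on S is monochromatic.
For a fixed S, the K_4 on S has C(4, 2) = 6 edges. P[all 6 edges red] = (1/2)^6, and likewise for blue, so P[monochromatic] = 2·(1/2)^6 = 2^{1 − 6} = 1/32.
By linearity: E[X] = C(23, 4) · 2^{1 − 6} = 8855 · 1/32 = 8855/32.
Numerically: E[X] ≈ 276.71875.

E[X] = C(23,4)·2^(1−C(4,2)) = 8855/32 ≈ 276.71875.


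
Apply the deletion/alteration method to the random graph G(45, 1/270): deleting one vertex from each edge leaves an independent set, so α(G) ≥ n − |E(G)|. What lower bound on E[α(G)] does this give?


E[|E(G)|] = C(45, 2)·p = 990 · (1/270) = 11/3.
E[α(G)] ≥ n − E[|E(G)|] = 45 − 11/3 = 124/3.
Numerically: ≈ 41.3333.
(This is only a lower bound; the true E[α(G)] may be larger.)

E[α(G)] ≥ 124/3 ≈ 41.3333.


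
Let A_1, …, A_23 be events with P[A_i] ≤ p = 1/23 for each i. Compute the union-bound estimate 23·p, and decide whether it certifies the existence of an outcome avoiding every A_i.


Union bound: P[∪_{i=1}^{23} A_i] ≤ Σ_i P[A_i] ≤ 23·p = 23·(1/23) = 1.
Numerically: 1 ≈ 1.0000.
Is 1 < 1? NO.
Since the bound 1 is ≥ 1, the union bound is uninformative here; it does NOT by itself certify existence.

23·p = 1 ≈ 1.0000; existence NOT certified by the union bound.


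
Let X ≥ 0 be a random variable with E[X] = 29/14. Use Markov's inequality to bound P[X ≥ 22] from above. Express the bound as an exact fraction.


μ = E[X] = 29/14, a = 22.
Markov: P[X ≥ 22] ≤ μ/a = (29/14)/22 = 29/308.
Numerically: ≈ 0.094.
(Since a = 22 > μ = 2.071, the bound 29/308 is < 1 and informative.)

P[X ≥ 22] ≤ 29/308 ≈ 0.094.


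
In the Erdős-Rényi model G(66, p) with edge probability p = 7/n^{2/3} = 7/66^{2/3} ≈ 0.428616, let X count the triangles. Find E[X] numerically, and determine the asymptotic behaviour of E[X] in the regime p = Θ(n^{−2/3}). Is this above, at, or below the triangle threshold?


Number of potential triangles: C(66, 3) = 45760.
Each occurs with probability p³ ≈ (0.428616)³ ≈ 7.87419651e-02.
By linearity: E[X] = C(66, 3)·p³ ≈ 45760 · 7.87419651e-02 ≈ 3603.232323.
Since α = 2/3 < 1, p = c/n^{2/3} ≫ 1/n is above the triangle threshold p ~ 1/n. Asymptotically E[X] ~ (c³/6)·n^{3(1−α)} = (7³/6)·n^{1} → ∞; triangles are abundant w.h.p.

E[X] ≈ 3603.232323; in regime p = Θ(1/n^{2/3}) E[X] diverges (above the triangle threshold p ~ 1/n).


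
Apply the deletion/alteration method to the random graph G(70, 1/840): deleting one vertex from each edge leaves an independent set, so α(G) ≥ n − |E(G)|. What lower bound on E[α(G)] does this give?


E[|E(G)|] = C(70, 2)·p = 2415 · (1/840) = 23/8.
E[α(G)] ≥ n − E[|E(G)|] = 70 − 23/8 = 537/8.
Numerically: ≈ 67.12500.
(This is only a lower bound; the true E[α(G)] may be larger.)

E[α(G)] ≥ 537/8 ≈ 67.12500.


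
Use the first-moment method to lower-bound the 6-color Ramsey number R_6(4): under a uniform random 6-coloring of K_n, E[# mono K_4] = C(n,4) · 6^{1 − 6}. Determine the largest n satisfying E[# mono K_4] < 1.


We need C(n, 4) · 6^{1 − 6} < 1, i.e. C(n, 4) < 6^{6 − 1} = 7776.
Check values of n near the boundary:
  n = 16: C(16, 4) = 1820; 1820 < 7776? YES
  n = 17: C(17, 4) = 2380; 2380 < 7776? YES
  n = 18: C(18, 4) = 3060; 3060 < 7776? YES
  n = 19: C(19, 4) = 3876; 3876 < 7776? YES
  n = 20: C(20, 4) = 4845; 4845 < 7776? YES
  n = 21: C(21, 4) = 5985; 5985 < 7776? YES
  n = 22: C(22, 4) = 7315; 7315 < 7776? YES
  n = 23: C(23, 4) = 8855; 8855 < 7776? NO
The largest n with C(n, 4) < 7776 is n = 22 (where E[X] = 7315/7776 ≈ 0.94072). Hence R_6(4) > 22, i.e. R_6(4) ≥ 23.

Largest n = 22; hence R_6(4) > 22.


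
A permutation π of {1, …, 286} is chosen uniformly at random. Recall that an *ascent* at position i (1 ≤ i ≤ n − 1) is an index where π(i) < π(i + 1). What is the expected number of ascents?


Write X = Σ X_I over i = 1, …, 285, with X_I the indicator of one ascent.
There are 285 indicators.
For each fixed i, the pair (π(i), π(i+1)) is a uniformly random ordered pair of distinct values from {1, …, 286}; by symmetry P[π(i) < π(i+1)] = 1/2.
By linearity: E[X] = 285 · (1/2) = (286 − 1) · (1/2) = 285/2 ≈ 142.500.

E[X] = 285/2 = 142.500.


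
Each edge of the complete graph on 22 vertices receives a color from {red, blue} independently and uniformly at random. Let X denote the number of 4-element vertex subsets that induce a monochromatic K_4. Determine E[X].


Let X = Σ_S X_S over the C(22, 4) = 7315 subsets S of size 4, where X_S = 1 if the K_4 on S is monochromatic.
For a fixed S, the K_4 on S has C(4, 2) = 6 edges. P[all 6 edges red] = (1/2)^6, and likewise for blue, so P[monochromatic] = 2·(1/2)^6 = 2^{1 − 6} = 1/32.
Summing: E[X] = C(22, 4) · 2^{1 − 6} = 7315 · 1/32 = 7315/32.
Numerically: E[X] ≈ 228.593750.

E[X] = C(22,4)·2^(1−C(4,2)) = 7315/32 ≈ 228.593750.


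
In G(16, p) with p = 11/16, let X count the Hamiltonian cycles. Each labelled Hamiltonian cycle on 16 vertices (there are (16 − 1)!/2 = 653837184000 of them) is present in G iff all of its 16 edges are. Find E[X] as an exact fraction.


K_16 has (16 − 1)!/2 = 653837184000 labelled Hamiltonian cycles.
For each such Hamiltonian cycle H, let X_H = 1 if all 16 edges of H are present in G. Then P[X_H = 1] = p^{16} = (11/16)^{16} = 45949729863572161/18446744073709551616.
By linearity: E[X] = Σ_H E[X_H] = 653837184000 · p^{16} = 653837184000 · 45949729863572161/18446744073709551616 = 29339494120662818290072875/18014398509481984.
Numerically: E[X] ≈ 1.62867e+09.

E[X] = 653837184000 · (11/16)^{16} = 29339494120662818290072875/18014398509481984 ≈ 1.62867e+09.


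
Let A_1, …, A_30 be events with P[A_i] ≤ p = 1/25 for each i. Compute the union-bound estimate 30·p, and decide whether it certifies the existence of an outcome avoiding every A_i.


Union bound: P[∪_{i=1}^{30} A_i] ≤ Σ_i P[A_i] ≤ 30·p = 30·(1/25) = 6/5.
Numerically: 6/5 ≈ 1.20000.
Is 6/5 < 1? NO.
Since the bound 6/5 is ≥ 1, the union bound is uninformative here; it does NOT by itself certify existence.

30·p = 6/5 ≈ 1.20000; existence NOT certified by the union bound.


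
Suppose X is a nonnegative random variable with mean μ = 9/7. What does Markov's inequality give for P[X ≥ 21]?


μ = E[X] = 9/7, a = 21.
Markov: P[X ≥ 21] ≤ μ/a = (9/7)/21 = 3/49.
Numerically: ≈ 0.061.
(Since a = 21 > μ = 1.286, the bound 3/49 is < 1 and informative.)

P[X ≥ 21] ≤ 3/49 ≈ 0.061.


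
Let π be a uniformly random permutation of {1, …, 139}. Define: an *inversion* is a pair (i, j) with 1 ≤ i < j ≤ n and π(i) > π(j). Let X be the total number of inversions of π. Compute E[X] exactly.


Write X = Σ X_I over the C(139, 2) = 9591 pairs i < j, with X_I the indicator of one inversion.
There are 9591 indicators.
For each fixed pair i < j, the values π(i) and π(j) are two distinct elements of {1, …, 139} in uniformly random order; by symmetry P[π(i) > π(j)] = 1/2.
By linearity: E[X] = 9591 · (1/2) = C(139, 2) · (1/2) = 9591/2 = 9591/2 ≈ 4795.500000.

E[X] = 9591/2 = 4795.500000.


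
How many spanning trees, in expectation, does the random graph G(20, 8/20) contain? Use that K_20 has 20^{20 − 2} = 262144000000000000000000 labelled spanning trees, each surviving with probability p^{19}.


K_20 has 20^{20 − 2} = 262144000000000000000000 labelled spanning trees.
For each such spanning tree H, let X_H = 1 if all 19 edges of H are present in G. Then P[X_H = 1] = p^{19} = (2/5)^{19} = 524288/19073486328125.
Summing the indicators: E[X] = Σ_H E[X_H] = 262144000000000000000000 · p^{19} = 262144000000000000000000 · 524288/19073486328125 = 36028797018963968/5.
Numerically: E[X] ≈ 7.21e+15.

E[X] = 262144000000000000000000 · (2/5)^{19} = 36028797018963968/5 ≈ 7.21e+15.


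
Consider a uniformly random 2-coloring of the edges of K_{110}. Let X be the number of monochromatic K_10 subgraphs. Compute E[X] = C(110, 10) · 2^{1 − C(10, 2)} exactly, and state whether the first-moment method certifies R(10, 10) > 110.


E[X] = C(110, 10) · 2^{1 − 45} = 46897636623981 · 2^{−44} = 46897636623981/17592186044416.
As a reduced fraction: E[X] = 46897636623981/17592186044416 ≈ 2.665822.
Is E[X] < 1? NO.
Since E[X] ≥ 1, the first-moment bound is inconclusive at n = 110; it does NOT by itself certify R(10, 10) > 110.

E[X] = 46897636623981/17592186044416 ≈ 2.665822; E[X] ≥ 1; first-moment method inconclusive here.


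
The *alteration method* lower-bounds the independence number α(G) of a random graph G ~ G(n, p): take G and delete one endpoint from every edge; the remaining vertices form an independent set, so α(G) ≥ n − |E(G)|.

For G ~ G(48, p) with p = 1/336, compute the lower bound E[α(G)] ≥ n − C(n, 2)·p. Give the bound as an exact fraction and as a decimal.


E[|E(G)|] = C(48, 2)·p = 1128 · (1/336) = 47/14.
E[α(G)] ≥ n − E[|E(G)|] = 48 − 47/14 = 625/14.
Numerically: ≈ 44.643.
(This is only a lower bound; the true E[α(G)] may be larger.)

E[α(G)] ≥ 625/14 ≈ 44.643.


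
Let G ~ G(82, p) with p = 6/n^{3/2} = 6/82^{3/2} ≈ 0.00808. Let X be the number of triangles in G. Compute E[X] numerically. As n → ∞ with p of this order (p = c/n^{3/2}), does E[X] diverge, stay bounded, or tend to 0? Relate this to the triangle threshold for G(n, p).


Number of potential triangles: C(82, 3) = 88560.
Each occurs with probability p³ ≈ (0.00808)³ ≈ 5.27584e-07.
By linearity: E[X] = C(82, 3)·p³ ≈ 88560 · 5.27584e-07 ≈ 0.047.
Since α = 3/2 > 1, p = c/n^{3/2} = o(1/n) is below the triangle threshold p ~ 1/n. Asymptotically E[X] ~ (c³/6)·n^{3(1−α)} = (6³/6)·n^{-1.5} → 0, so by Markov's inequality G has no triangles w.h.p.

E[X] ≈ 0.047; in regime p = Θ(1/n^{3/2}) E[X] tends to 0 (below the triangle threshold p ~ 1/n).


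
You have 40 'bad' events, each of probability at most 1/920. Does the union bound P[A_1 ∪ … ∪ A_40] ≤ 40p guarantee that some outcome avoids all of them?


Union bound: P[∪_{i=1}^{40} A_i] ≤ Σ_i P[A_i] ≤ 40·p = 40·(1/920) = 1/23.
Numerically: 1/23 ≈ 0.04348.
Is 1/23 < 1? YES.
Since P[∪ A_i] ≤ 1/23 < 1, the complement has P[∩ A_i^c] ≥ 1 − 1/23 = 22/23 > 0, so some outcome avoids every A_i.

40·p = 1/23 ≈ 0.04348; existence CERTIFIED by the union bound.


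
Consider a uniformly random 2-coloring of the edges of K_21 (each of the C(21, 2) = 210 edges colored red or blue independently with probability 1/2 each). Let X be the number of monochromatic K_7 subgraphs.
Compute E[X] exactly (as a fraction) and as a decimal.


Let X = Σ_S X_S over the C(21, 7) = 116280 subsets S of size 7, where X_S = 1 if the K_7 on S is monochromatic.
For a fixed S, the K_7 on S has C(7, 2) = 21 edges. P[all 21 edges red] = (1/2)^21, and likewise for blue, so P[monochromatic] = 2·(1/2)^21 = 2^{1 − 21} = 1/1048576.
Summing: E[X] = C(21, 7) · 2^{1 − 21} = 116280 · 1/1048576 = 14535/131072.
Numerically: E[X] ≈ 0.11089.

E[X] = C(21,7)·2^(1−C(7,2)) = 14535/131072 ≈ 0.11089.


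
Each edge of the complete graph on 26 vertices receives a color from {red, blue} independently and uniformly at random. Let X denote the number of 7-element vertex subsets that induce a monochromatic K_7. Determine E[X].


Let X = Σ_S X_S over the C(26, 7) = 657800 subsets S of size 7, where X_S = 1 if the K_7 on S is monochromatic.
For a fixed S, the K_7 on S has C(7, 2) = 21 edges. P[all 21 edges red] = (1/2)^21, and likewise for blue, so P[monochromatic] = 2·(1/2)^21 = 2^{1 − 21} = 1/1048576.
Summing: E[X] = C(26, 7) · 2^{1 − 21} = 657800 · 1/1048576 = 82225/131072.
Numerically: E[X] ≈ 0.627.

E[X] = C(26,7)·2^(1−C(7,2)) = 82225/131072 ≈ 0.627.


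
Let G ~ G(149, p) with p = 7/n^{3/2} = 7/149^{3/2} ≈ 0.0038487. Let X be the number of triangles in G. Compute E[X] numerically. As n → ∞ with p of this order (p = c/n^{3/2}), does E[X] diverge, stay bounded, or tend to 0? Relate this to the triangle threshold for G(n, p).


Number of potential triangles: C(149, 3) = 540274.
Each occurs with probability p³ ≈ (0.0038487)³ ≈ 5.7010639e-08.
By linearity: E[X] = C(149, 3)·p³ ≈ 540274 · 5.7010639e-08 ≈ 0.03080.
Since α = 3/2 > 1, p = c/n^{3/2} = o(1/n) is below the triangle threshold p ~ 1/n. Asymptotically E[X] ~ (c³/6)·n^{3(1−α)} = (7³/6)·n^{-1.5} → 0, so by Markov's inequality G has no triangles w.h.p.

E[X] ≈ 0.03080; in regime p = Θ(1/n^{3/2}) E[X] tends to 0 (below the triangle threshold p ~ 1/n).


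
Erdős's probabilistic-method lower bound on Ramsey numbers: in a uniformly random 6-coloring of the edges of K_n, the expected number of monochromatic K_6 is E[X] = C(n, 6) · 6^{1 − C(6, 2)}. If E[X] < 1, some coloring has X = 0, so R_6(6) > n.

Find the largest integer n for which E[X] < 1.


We need C(n, 6) · 6^{1 − 15} < 1, i.e. C(n, 6) < 6^{15 − 1} = 78364164096.
Check values of n near the boundary:
  n = 193: C(193, 6) = 66364016544; 66364016544 < 78364164096? YES
  n = 194: C(194, 6) = 68482017072; 68482017072 < 78364164096? YES
  n = 195: C(195, 6) = 70656049360; 70656049360 < 78364164096? YES
  n = 196: C(196, 6) = 72887293024; 72887293024 < 78364164096? YES
  n = 197: C(197, 6) = 75176946208; 75176946208 < 78364164096? YES
  n = 198: C(198, 6) = 77526225777; 77526225777 < 78364164096? YES
  n = 199: C(199, 6) = 79936367511; 79936367511 < 78364164096? NO
The largest n with C(n, 6) < 78364164096 is n = 198 (where E[X] = 25842075259/26121388032 ≈ 0.9893). Hence R_6(6) > 198, i.e. R_6(6) ≥ 199.

Largest n = 198; hence R_6(6) > 198.


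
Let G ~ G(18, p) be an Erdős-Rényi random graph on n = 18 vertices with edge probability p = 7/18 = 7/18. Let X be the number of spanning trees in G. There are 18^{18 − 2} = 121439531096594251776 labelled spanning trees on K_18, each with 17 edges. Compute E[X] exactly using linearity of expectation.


K_18 has 18^{18 − 2} = 121439531096594251776 labelled spanning trees.
For each such spanning tree H, let X_H = 1 if all 17 edges of H are present in G. Then P[X_H = 1] = p^{17} = (7/18)^{17} = 232630513987207/2185911559738696531968.
Summing the indicators: E[X] = Σ_H E[X_H] = 121439531096594251776 · p^{17} = 121439531096594251776 · 232630513987207/2185911559738696531968 = 232630513987207/18.
Numerically: E[X] ≈ 1.29239e+13.

E[X] = 121439531096594251776 · (7/18)^{17} = 232630513987207/18 ≈ 1.29239e+13.


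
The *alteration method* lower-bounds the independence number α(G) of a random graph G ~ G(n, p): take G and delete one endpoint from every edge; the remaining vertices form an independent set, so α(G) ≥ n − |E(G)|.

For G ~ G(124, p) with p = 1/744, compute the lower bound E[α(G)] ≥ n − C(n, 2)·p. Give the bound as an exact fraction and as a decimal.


E[|E(G)|] = C(124, 2)·p = 7626 · (1/744) = 41/4.
E[α(G)] ≥ n − E[|E(G)|] = 124 − 41/4 = 455/4.
Numerically: ≈ 113.750000.
(This is only a lower bound; the true E[α(G)] may be larger.)

E[α(G)] ≥ 455/4 ≈ 113.750000.


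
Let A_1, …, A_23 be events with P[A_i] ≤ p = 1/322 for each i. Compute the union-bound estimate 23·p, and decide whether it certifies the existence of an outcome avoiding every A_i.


Union bound: P[∪_{i=1}^{23} A_i] ≤ Σ_i P[A_i] ≤ 23·p = 23·(1/322) = 1/14.
Numerically: 1/14 ≈ 0.071.
Is 1/14 < 1? YES.
Since P[∪ A_i] ≤ 1/14 < 1, the complement has P[∩ A_i^c] ≥ 1 − 1/14 = 13/14 > 0, so some outcome avoids every A_i.

23·p = 1/14 ≈ 0.071; existence CERTIFIED by the union bound.


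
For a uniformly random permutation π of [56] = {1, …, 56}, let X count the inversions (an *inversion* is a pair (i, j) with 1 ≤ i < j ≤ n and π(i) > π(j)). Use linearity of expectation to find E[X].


Write X = Σ X_I over the C(56, 2) = 1540 pairs i < j, with X_I the indicator of one inversion.
There are 1540 indicators.
For each fixed pair i < j, the values π(i) and π(j) are two distinct elements of {1, …, 56} in uniformly random order; by symmetry P[π(i) > π(j)] = 1/2.
By linearity: E[X] = 1540 · (1/2) = C(56, 2) · (1/2) = 1540/2 = 770 ≈ 770.000.

E[X] = 770 = 770.000.


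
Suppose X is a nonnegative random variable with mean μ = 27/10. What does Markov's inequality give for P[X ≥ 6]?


μ = E[X] = 27/10, a = 6.
Markov: P[X ≥ 6] ≤ μ/a = (27/10)/6 = 9/20.
Numerically: ≈ 0.450000.
(Since a = 6 > μ = 2.700000, the bound 9/20 is < 1 and informative.)

P[X ≥ 6] ≤ 9/20 ≈ 0.450000.


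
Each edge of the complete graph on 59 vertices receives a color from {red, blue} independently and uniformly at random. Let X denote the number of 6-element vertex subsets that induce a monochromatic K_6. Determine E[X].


Let X = Σ_S X_S over the C(59, 6) = 45057474 subsets S of size 6, where X_S = 1 if the K_6 on S is monochromatic.
For a fixed S, the K_6 on S has C(6, 2) = 15 edges. P[all 15 edges red] = (1/2)^15, and likewise for blue, so P[monochromatic] = 2·(1/2)^15 = 2^{1 − 15} = 1/16384.
By linearity: E[X] = C(59, 6) · 2^{1 − 15} = 45057474 · 1/16384 = 22528737/8192.
Numerically: E[X] ≈ 2750.0900.

E[X] = C(59,6)·2^(1−C(6,2)) = 22528737/8192 ≈ 2750.0900.


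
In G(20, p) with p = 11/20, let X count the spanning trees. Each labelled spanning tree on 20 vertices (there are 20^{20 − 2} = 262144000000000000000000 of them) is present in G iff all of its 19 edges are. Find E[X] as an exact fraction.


K_20 has 20^{20 − 2} = 262144000000000000000000 labelled spanning trees.
For each such spanning tree H, let X_H = 1 if all 19 edges of H are present in G. Then P[X_H = 1] = p^{19} = (11/20)^{19} = 61159090448414546291/5242880000000000000000000.
By linearity: E[X] = Σ_H E[X_H] = 262144000000000000000000 · p^{19} = 262144000000000000000000 · 61159090448414546291/5242880000000000000000000 = 61159090448414546291/20.
Numerically: E[X] ≈ 3.05795e+18.

E[X] = 262144000000000000000000 · (11/20)^{19} = 61159090448414546291/20 ≈ 3.05795e+18.


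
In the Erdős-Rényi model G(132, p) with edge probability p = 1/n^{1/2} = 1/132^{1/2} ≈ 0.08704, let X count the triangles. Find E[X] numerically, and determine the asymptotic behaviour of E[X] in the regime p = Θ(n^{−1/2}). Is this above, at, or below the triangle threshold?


Number of potential triangles: C(132, 3) = 374660.
Each occurs with probability p³ ≈ (0.08704)³ ≈ 6.593851e-04.
By linearity: E[X] = C(132, 3)·p³ ≈ 374660 · 6.593851e-04 ≈ 247.0452.
Since α = 1/2 < 1, p = c/n^{1/2} ≫ 1/n is above the triangle threshold p ~ 1/n. Asymptotically E[X] ~ (c³/6)·n^{3(1−α)} = (1³/6)·n^{1.5} → ∞; triangles are abundant w.h.p.

E[X] ≈ 247.0452; in regime p = Θ(1/n^{1/2}) E[X] diverges (above the triangle threshold p ~ 1/n).


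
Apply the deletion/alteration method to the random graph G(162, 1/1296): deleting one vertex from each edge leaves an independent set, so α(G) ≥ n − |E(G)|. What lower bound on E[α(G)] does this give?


E[|E(G)|] = C(162, 2)·p = 13041 · (1/1296) = 161/16.
E[α(G)] ≥ n − E[|E(G)|] = 162 − 161/16 = 2431/16.
Numerically: ≈ 151.9375.
(This is only a lower bound; the true E[α(G)] may be larger.)

E[α(G)] ≥ 2431/16 ≈ 151.9375.


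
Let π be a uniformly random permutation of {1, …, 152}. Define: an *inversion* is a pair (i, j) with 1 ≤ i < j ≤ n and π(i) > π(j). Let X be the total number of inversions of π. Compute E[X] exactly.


Write X = Σ X_I over the C(152, 2) = 11476 pairs i < j, with X_I the indicator of one inversion.
There are 11476 indicators.
For each fixed pair i < j, the values π(i) and π(j) are two distinct elements of {1, …, 152} in uniformly random order; by symmetry P[π(i) > π(j)] = 1/2.
By linearity: E[X] = 11476 · (1/2) = C(152, 2) · (1/2) = 11476/2 = 5738 ≈ 5738.000.

E[X] = 5738 = 5738.000.


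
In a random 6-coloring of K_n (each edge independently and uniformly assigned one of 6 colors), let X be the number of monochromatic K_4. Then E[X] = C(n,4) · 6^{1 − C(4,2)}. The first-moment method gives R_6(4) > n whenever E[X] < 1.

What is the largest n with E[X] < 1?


We need C(n, 4) · 6^{1 − 6} < 1, i.e. C(n, 4) < 6^{6 − 1} = 7776.
Check values of n near the boundary:
  n = 21: C(21, 4) = 5985; 5985 < 7776? YES
  n = 22: C(22, 4) = 7315; 7315 < 7776? YES
  n = 23: C(23, 4) = 8855; 8855 < 7776? NO
  n = 24: C(24, 4) = 10626; 10626 < 7776? NO
The largest n with C(n, 4) < 7776 is n = 22 (where E[X] = 7315/7776 ≈ 0.940715). Hence R_6(4) > 22, i.e. R_6(4) ≥ 23.

Largest n = 22; hence R_6(4) > 22.


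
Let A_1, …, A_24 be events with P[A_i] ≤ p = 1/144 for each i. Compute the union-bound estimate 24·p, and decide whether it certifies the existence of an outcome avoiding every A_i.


Union bound: P[∪_{i=1}^{24} A_i] ≤ Σ_i P[A_i] ≤ 24·p = 24·(1/144) = 1/6.
Numerically: 1/6 ≈ 0.167.
Is 1/6 < 1? YES.
Since P[∪ A_i] ≤ 1/6 < 1, the complement has P[∩ A_i^c] ≥ 1 − 1/6 = 5/6 > 0, so some outcome avoids every A_i.

24·p = 1/6 ≈ 0.167; existence CERTIFIED by the union bound.


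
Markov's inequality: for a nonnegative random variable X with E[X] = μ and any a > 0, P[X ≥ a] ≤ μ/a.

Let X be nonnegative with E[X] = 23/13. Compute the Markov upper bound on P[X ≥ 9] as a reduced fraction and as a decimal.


μ = E[X] = 23/13, a = 9.
Markov: P[X ≥ 9] ≤ μ/a = (23/13)/9 = 23/117.
Numerically: ≈ 0.197.
(Since a = 9 > μ = 1.769, the bound 23/117 is < 1 and informative.)

P[X ≥ 9] ≤ 23/117 ≈ 0.197.


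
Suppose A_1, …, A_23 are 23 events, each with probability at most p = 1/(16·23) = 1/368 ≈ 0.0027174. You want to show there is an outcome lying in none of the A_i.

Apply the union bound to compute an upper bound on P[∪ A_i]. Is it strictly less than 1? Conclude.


Union bound: P[∪_{i=1}^{23} A_i] ≤ Σ_i P[A_i] ≤ 23·p = 23·(1/368) = 1/16.
Numerically: 1/16 ≈ 0.0625000.
Is 1/16 < 1? YES.
Since P[∪ A_i] ≤ 1/16 < 1, the complement has P[∩ A_i^c] ≥ 1 − 1/16 = 15/16 > 0, so some outcome avoids every A_i.

23·p = 1/16 ≈ 0.0625000; existence CERTIFIED by the union bound.


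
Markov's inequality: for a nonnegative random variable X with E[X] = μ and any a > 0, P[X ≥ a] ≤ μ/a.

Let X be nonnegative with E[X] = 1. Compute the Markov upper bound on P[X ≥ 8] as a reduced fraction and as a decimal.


μ = E[X] = 1, a = 8.
Markov: P[X ≥ 8] ≤ μ/a = (1)/8 = 1/8.
Numerically: ≈ 0.1250.
(Since a = 8 > μ = 1.0000, the bound 1/8 is < 1 and informative.)

P[X ≥ 8] ≤ 1/8 ≈ 0.1250.


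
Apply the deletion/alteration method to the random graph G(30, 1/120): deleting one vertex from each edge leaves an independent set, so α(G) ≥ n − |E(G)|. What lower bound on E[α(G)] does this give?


E[|E(G)|] = C(30, 2)·p = 435 · (1/120) = 29/8.
E[α(G)] ≥ n − E[|E(G)|] = 30 − 29/8 = 211/8.
Numerically: ≈ 26.3750.
(This is only a lower bound; the true E[α(G)] may be larger.)

E[α(G)] ≥ 211/8 ≈ 26.3750.


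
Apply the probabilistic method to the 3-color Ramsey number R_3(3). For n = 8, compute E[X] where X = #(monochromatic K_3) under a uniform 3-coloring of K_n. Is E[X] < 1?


E[X] = C(8, 3) · 3^{1 − 3} = 56 · 3^{−2} = 56/9.
As a reduced fraction: E[X] = 56/9 ≈ 6.2222222.
Is E[X] < 1? NO.
Since E[X] ≥ 1, the first-moment bound is inconclusive at n = 8; it does NOT by itself certify R_3(3) > 8.

E[X] = 56/9 ≈ 6.2222222; E[X] ≥ 1; first-moment method inconclusive here.


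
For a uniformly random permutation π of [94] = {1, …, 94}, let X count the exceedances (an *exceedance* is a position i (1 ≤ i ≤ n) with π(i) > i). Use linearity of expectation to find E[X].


Write X = Σ_{i=1}^{94} X_i, where X_i = 1_{π(i) > i}.
For each fixed i, π(i) is uniform over {1, …, 94} (marginal of a uniform permutation), so P[π(i) > i] = (n − i)/n. Summing: Σ_{i=1}^{94} (n − i)/n = (0 + 1 + … + 93)/94 = 94(94 − 1)/(2·94) = (94 − 1)/2.
Hence E[X] = Σ_{i=1}^{94} (94 − i)/94 = 93/2 ≈ 46.5000.

E[X] = 93/2 = 46.5000.


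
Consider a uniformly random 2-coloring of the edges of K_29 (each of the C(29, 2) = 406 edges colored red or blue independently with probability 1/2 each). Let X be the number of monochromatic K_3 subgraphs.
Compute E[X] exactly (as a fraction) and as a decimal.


Let X = Σ_S X_S over the C(29, 3) = 3654 subsets S of size 3, where X_S = 1 if the K_3 on S is monochromatic.
For a fixed S, the K_3 on S has C(3, 2) = 3 edges. P[all 3 edges red] = (1/2)^3, and likewise for blue, so P[monochromatic] = 2·(1/2)^3 = 2^{1 − 3} = 1/4.
By linearity of expectation: E[X] = C(29, 3) · 2^{1 − 3} = 3654 · 1/4 = 1827/2.
Numerically: E[X] ≈ 913.500000.

E[X] = C(29,3)·2^(1−C(3,2)) = 1827/2 ≈ 913.500000.


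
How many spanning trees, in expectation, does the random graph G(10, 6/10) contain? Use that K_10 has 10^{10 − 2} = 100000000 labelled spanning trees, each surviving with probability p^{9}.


K_10 has 10^{10 − 2} = 100000000 labelled spanning trees.
For each such spanning tree H, let X_H = 1 if all 9 edges of H are present in G. Then P[X_H = 1] = p^{9} = (3/5)^{9} = 19683/1953125.
Summing the indicators: E[X] = Σ_H E[X_H] = 100000000 · p^{9} = 100000000 · 19683/1953125 = 5038848/5.
Numerically: E[X] ≈ 1.00777e+06.

E[X] = 100000000 · (3/5)^{9} = 5038848/5 ≈ 1.00777e+06.


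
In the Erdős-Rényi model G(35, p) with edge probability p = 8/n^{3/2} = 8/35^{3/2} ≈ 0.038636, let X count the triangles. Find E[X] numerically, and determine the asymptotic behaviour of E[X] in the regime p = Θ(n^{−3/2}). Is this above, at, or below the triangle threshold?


Number of potential triangles: C(35, 3) = 6545.
Each occurs with probability p³ ≈ (0.038636)³ ≈ 5.7671834e-05.
By linearity: E[X] = C(35, 3)·p³ ≈ 6545 · 5.7671834e-05 ≈ 0.37746.
Since α = 3/2 > 1, p = c/n^{3/2} = o(1/n) is below the triangle threshold p ~ 1/n. Asymptotically E[X] ~ (c³/6)·n^{3(1−α)} = (8³/6)·n^{-1.5} → 0, so by Markov's inequality G has no triangles w.h.p.

E[X] ≈ 0.37746; in regime p = Θ(1/n^{3/2}) E[X] tends to 0 (below the triangle threshold p ~ 1/n).


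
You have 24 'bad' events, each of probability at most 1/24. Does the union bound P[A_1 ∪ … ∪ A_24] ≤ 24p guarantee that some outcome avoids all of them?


Union bound: P[∪_{i=1}^{24} A_i] ≤ Σ_i P[A_i] ≤ 24·p = 24·(1/24) = 1.
Numerically: 1 ≈ 1.0000.
Is 1 < 1? NO.
Since the bound 1 is ≥ 1, the union bound is uninformative here; it does NOT by itself certify existence.

24·p = 1 ≈ 1.0000; existence NOT certified by the union bound.


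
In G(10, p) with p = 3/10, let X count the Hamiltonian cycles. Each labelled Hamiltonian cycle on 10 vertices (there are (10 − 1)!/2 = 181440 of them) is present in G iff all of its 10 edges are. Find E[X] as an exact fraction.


K_10 has (10 − 1)!/2 = 181440 labelled Hamiltonian cycles.
For each such Hamiltonian cycle H, let X_H = 1 if all 10 edges of H are present in G. Then P[X_H = 1] = p^{10} = (3/10)^{10} = 59049/10000000000.
By linearity: E[X] = Σ_H E[X_H] = 181440 · p^{10} = 181440 · 59049/10000000000 = 33480783/31250000.
Numerically: E[X] ≈ 1.07.

E[X] = 181440 · (3/10)^{10} = 33480783/31250000 ≈ 1.07.


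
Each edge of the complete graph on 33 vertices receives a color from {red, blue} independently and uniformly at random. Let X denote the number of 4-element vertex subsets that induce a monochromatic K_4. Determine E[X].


Let X = Σ_S X_S over the C(33, 4) = 40920 subsets S of size 4, where X_S = 1 if the K_4 on S is monochromatic.
For a fixed S, the K_4 on S has C(4, 2) = 6 edges. P[all 6 edges red] = (1/2)^6, and likewise for blue, so P[monochromatic] = 2·(1/2)^6 = 2^{1 − 6} = 1/32.
By linearity of expectation: E[X] = C(33, 4) · 2^{1 − 6} = 40920 · 1/32 = 5115/4.
Numerically: E[X] ≈ 1278.7500.

E[X] = C(33,4)·2^(1−C(4,2)) = 5115/4 ≈ 1278.7500.


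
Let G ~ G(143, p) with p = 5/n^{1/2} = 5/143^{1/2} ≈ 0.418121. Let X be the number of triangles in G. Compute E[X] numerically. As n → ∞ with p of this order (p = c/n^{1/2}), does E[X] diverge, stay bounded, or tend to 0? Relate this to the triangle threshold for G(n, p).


Number of potential triangles: C(143, 3) = 477191.
Each occurs with probability p³ ≈ (0.418121)³ ≈ 7.30980778e-02.
By linearity: E[X] = C(143, 3)·p³ ≈ 477191 · 7.30980778e-02 ≈ 34881.744842.
Since α = 1/2 < 1, p = c/n^{1/2} ≫ 1/n is above the triangle threshold p ~ 1/n. Asymptotically E[X] ~ (c³/6)·n^{3(1−α)} = (5³/6)·n^{1.5} → ∞; triangles are abundant w.h.p.

E[X] ≈ 34881.744842; in regime p = Θ(1/n^{1/2}) E[X] diverges (above the triangle threshold p ~ 1/n).


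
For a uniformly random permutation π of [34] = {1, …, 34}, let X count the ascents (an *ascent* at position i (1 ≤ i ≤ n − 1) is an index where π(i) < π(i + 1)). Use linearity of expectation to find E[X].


Write X = Σ X_I over i = 1, …, 33, with X_I the indicator of one ascent.
There are 33 indicators.
For each fixed i, the pair (π(i), π(i+1)) is a uniformly random ordered pair of distinct values from {1, …, 34}; by symmetry P[π(i) < π(i+1)] = 1/2.
By linearity: E[X] = 33 · (1/2) = (34 − 1) · (1/2) = 33/2 ≈ 16.50000.

E[X] = 33/2 = 16.50000.


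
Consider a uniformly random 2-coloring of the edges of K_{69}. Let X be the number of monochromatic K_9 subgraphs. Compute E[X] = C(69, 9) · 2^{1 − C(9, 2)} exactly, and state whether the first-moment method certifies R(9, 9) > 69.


E[X] = C(69, 9) · 2^{1 − 36} = 56672074888 · 2^{−35} = 56672074888/34359738368.
As a reduced fraction: E[X] = 7084009361/4294967296 ≈ 1.6493745.
Is E[X] < 1? NO.
Since E[X] ≥ 1, the first-moment bound is inconclusive at n = 69; it does NOT by itself certify R(9, 9) > 69.

E[X] = 7084009361/4294967296 ≈ 1.6493745; E[X] ≥ 1; first-moment method inconclusive here.
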